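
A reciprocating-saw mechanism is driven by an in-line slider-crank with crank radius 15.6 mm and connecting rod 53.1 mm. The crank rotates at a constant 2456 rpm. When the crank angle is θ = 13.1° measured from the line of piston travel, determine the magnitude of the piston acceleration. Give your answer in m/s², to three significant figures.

ω = 2π·2456/60 = 257.2 rad/s
x(θ) = r cosθ + √(L² − r² sin²θ); with ω constant, a = ω²·d²x/dθ².
d²x/dθ² = −r cosθ − r²(cos2θ)/√u − r⁴ sin²2θ/(4u^{3/2}),  u = L² − r² sin²θ = 0.00280711 m².
Substituting r = 0.0156 m, L = 0.0531 m, θ = 13.1°: d²x/dθ² = -0.019335 m.
a = ω²·d²x/dθ² = (257.2)²·(-0.019335) = -1278.9 m/s²;  |a| = 1278.9 m/s².

1280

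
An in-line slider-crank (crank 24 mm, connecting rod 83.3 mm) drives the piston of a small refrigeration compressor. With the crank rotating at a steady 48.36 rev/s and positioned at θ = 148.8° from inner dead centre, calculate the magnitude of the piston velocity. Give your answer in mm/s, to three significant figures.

2840

ω = 2π·48.4 = 303.9 rad/s
For an in-line slider-crank, x = r cosθ + √(L² − r² sin²θ), so v = −rω sinθ·[1 + r cosθ/√(L² − r² sin²θ)].
With r = 0.024 m, L = 0.0833 m, θ = 148.8°: √(L² − r² sin²θ) = 0.082367 m.
v = −0.024·303.9·0.51803·[1 + 0.024·-0.85536/0.082367] = -2.8362 m/s.
|v| = 2.8362 m/s = 2836.2 mm/s.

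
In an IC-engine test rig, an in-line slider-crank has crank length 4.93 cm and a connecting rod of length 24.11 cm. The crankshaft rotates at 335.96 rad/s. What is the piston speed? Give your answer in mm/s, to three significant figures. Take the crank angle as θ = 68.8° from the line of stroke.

ω = 336 rad/s
For an in-line slider-crank, x = r cosθ + √(L² − r² sin²θ), so v = −rω sinθ·[1 + r cosθ/√(L² − r² sin²θ)].
With r = 0.0493 m, L = 0.2411 m, θ = 68.8°: √(L² − r² sin²θ) = 0.23668 m.
v = −0.0493·336·0.93232·[1 + 0.0493·0.36162/0.23668] = -16.605 m/s.
|v| = 16.605 m/s = 16605 mm/s.

16600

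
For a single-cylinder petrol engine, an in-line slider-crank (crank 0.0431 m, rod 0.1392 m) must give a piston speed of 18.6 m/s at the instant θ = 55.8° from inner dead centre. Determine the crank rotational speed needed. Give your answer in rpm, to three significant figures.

For an in-line slider-crank, |v_piston| = rω|sinθ|·[1 + r cosθ/√(L² − r² sin²θ)].
With r = 0.0431 m, L = 0.1392 m, θ = 55.8°: the bracketed kinematic factor |dx/dθ| = 0.042065 m.
ω = v/|dx/dθ| = 18.6/0.042065 = 442.17 rad/s.
N = 60ω/(2π) = 4222.4 rpm.

4220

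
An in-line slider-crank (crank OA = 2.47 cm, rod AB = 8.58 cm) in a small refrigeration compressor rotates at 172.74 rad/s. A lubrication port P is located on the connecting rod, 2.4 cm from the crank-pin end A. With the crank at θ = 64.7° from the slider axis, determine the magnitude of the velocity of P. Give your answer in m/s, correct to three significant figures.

4.21

ω = 172.7 rad/s.  Crank-pin speed |V_A| = rω = 4.2667 m/s, perpendicular to OA.
Rod angle: sinφ = −(r/L) sinθ ⇒ φ = -15.086°; ω_rod = −rω cosθ/√(L²−r²sin²θ) = -22.01 rad/s.
V_P = V_A + ω_rod × AP, with AP = 0.024 m along the rod.
Components: V_Px = −rω sinθ − a·ω_rod·sinφ = -3.9949 m/s;  V_Py = rω cosθ + a·ω_rod·cosφ = +1.3134 m/s.
|V_P| = √(V_Px² + V_Py²) = 4.2053 m/s.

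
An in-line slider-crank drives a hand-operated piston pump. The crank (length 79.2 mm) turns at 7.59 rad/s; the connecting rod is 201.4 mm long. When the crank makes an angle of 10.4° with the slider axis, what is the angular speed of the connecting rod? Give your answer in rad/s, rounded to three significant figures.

ω = 7.59 rad/s
The rod makes angle φ with the slider axis where L sinφ = r sinθ; differentiating, L cosφ·φ̇ = r ω cosθ.
L cosφ = √(L² − r² sin²θ) = 0.20089 m.
|ω_rod| = r ω |cosθ| / √(L² − r² sin²θ) = 0.0792·7.59·0.98357/0.20089 = 2.9431 rad/s.

2.94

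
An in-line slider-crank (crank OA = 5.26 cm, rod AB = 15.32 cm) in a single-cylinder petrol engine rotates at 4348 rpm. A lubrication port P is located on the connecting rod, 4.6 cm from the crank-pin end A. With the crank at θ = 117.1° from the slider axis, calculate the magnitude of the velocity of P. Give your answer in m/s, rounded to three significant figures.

ω = 455.3 rad/s.  Crank-pin speed |V_A| = rω = 23.95 m/s, perpendicular to OA.
Rod angle: sinφ = −(r/L) sinθ ⇒ φ = -17.797°; ω_rod = −rω cosθ/√(L²−r²sin²θ) = +74.795 rad/s.
V_P = V_A + ω_rod × AP, with AP = 0.046 m along the rod.
Components: V_Px = −rω sinθ − a·ω_rod·sinφ = -20.269 m/s;  V_Py = rω cosθ + a·ω_rod·cosφ = -7.6343 m/s.
|V_P| = √(V_Px² + V_Py²) = 21.659 m/s.

21.7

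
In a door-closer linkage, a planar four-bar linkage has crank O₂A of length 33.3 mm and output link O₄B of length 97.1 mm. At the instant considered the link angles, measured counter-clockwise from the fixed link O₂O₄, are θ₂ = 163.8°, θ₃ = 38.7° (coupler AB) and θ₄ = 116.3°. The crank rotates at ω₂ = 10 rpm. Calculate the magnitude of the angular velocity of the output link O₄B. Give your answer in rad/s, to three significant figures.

0.301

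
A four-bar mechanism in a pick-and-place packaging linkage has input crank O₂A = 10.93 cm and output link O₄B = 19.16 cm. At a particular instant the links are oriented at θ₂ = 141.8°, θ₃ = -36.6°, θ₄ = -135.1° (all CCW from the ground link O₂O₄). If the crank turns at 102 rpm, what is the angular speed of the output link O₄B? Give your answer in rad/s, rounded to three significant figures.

0.172

ω₂ = 10.68 rad/s (from 102 rpm).
Differentiating the loop-closure r₂e^{iθ₂}+r₃e^{iθ₃}=r₁+r₄e^{iθ₄} gives r₂ω₂e^{iθ₂}+r₃ω₃e^{iθ₃}=r₄ω₄e^{iθ₄}.
Eliminating the other unknown: ω₄ = r₂ω₂ sin(θ₂−θ₃) / [r₄ sin(θ₄−θ₃)].
Numerator sine = +0.02792; denominator sine = -0.98902.
Result = 0.1093·10.68·(+0.02792) / (0.1916·(-0.98902)) = -0.17202 rad/s; magnitude 0.17202 rad/s.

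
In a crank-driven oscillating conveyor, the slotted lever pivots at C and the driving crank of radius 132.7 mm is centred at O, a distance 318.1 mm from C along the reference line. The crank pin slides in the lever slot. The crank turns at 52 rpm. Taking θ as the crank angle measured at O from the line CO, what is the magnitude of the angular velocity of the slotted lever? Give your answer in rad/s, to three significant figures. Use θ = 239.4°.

0.279

ω = 5.445 rad/s (from 52 rpm).
Crank pin A relative to C: A = (d + r cosθ, r sinθ); lever angle φ = atan2(r sinθ, d + r cosθ).
Differentiating tanφ: φ̇ = rω(d cosθ + r)/(d² + r² + 2dr cosθ).
d² + r² + 2dr cosθ = |CA|² = 0.0758217 m²;  d cosθ + r = -0.029226 m.
|ω_lever| = |0.1327·5.445·-0.029226| / 0.0758217 = 0.27853 rad/s.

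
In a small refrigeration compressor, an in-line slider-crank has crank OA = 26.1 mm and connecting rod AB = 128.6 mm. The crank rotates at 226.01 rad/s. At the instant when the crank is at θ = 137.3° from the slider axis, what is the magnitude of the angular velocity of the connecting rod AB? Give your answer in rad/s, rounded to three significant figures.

34.0

ω = 226 rad/s
The rod makes angle φ with the slider axis where L sinφ = r sinθ; differentiating, L cosφ·φ̇ = r ω cosθ.
L cosφ = √(L² − r² sin²θ) = 0.12738 m.
|ω_rod| = r ω |cosθ| / √(L² − r² sin²θ) = 0.0261·226·0.73491/0.12738 = 34.034 rad/s.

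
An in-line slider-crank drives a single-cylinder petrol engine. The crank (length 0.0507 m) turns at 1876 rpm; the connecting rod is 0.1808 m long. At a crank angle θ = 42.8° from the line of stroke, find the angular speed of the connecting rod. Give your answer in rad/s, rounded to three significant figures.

ω = 196.5 rad/s (converted from 1876 rpm).
The rod makes angle φ with the slider axis where L sinφ = r sinθ; differentiating, L cosφ·φ̇ = r ω cosθ.
L cosφ = √(L² − r² sin²θ) = 0.17749 m.
|ω_rod| = r ω |cosθ| / √(L² − r² sin²θ) = 0.0507·196.5·0.73373/0.17749 = 41.175 rad/s.

41.2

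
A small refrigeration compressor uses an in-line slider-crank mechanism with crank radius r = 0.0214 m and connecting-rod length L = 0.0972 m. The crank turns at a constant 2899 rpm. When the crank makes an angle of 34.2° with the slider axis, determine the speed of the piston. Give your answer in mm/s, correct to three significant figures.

ω = 2π·2899/60 = 303.6 rad/s
For an in-line slider-crank, x = r cosθ + √(L² − r² sin²θ), so v = −rω sinθ·[1 + r cosθ/√(L² − r² sin²θ)].
With r = 0.0214 m, L = 0.0972 m, θ = 34.2°: √(L² − r² sin²θ) = 0.096453 m.
v = −0.0214·303.6·0.56208·[1 + 0.0214·0.82708/0.096453] = -4.3218 m/s.
|v| = 4.3218 m/s = 4321.8 mm/s.

4320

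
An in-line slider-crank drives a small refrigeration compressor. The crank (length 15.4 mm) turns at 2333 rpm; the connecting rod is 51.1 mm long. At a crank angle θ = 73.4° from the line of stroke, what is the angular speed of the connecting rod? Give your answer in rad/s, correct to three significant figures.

22.0

ω = 244.3 rad/s (converted from 2333 rpm).
The rod makes angle φ with the slider axis where L sinφ = r sinθ; differentiating, L cosφ·φ̇ = r ω cosθ.
L cosφ = √(L² − r² sin²θ) = 0.048922 m.
|ω_rod| = r ω |cosθ| / √(L² − r² sin²θ) = 0.0154·244.3·0.28569/0.048922 = 21.971 rad/s.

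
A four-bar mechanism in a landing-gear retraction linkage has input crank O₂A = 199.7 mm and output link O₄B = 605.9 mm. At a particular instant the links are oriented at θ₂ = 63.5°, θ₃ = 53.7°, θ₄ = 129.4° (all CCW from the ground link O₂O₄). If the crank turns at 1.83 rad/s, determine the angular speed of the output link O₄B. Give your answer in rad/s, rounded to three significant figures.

ω₂ = 1.83 rad/s
Differentiating the loop-closure r₂e^{iθ₂}+r₃e^{iθ₃}=r₁+r₄e^{iθ₄} gives r₂ω₂e^{iθ₂}+r₃ω₃e^{iθ₃}=r₄ω₄e^{iθ₄}.
Eliminating the other unknown: ω₄ = r₂ω₂ sin(θ₂−θ₃) / [r₄ sin(θ₄−θ₃)].
Numerator sine = +0.17021; denominator sine = +0.96902.
Result = 0.1997·1.83·(+0.17021) / (0.6059·(+0.96902)) = +0.10595 rad/s; magnitude 0.10595 rad/s.

0.106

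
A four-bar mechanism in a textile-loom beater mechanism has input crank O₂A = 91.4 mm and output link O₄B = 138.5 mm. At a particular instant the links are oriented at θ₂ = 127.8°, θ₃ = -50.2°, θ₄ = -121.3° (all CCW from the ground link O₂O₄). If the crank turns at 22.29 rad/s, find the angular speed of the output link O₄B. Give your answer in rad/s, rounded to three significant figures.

ω₂ = 22.29 rad/s
Differentiating the loop-closure r₂e^{iθ₂}+r₃e^{iθ₃}=r₁+r₄e^{iθ₄} gives r₂ω₂e^{iθ₂}+r₃ω₃e^{iθ₃}=r₄ω₄e^{iθ₄}.
Eliminating the other unknown: ω₄ = r₂ω₂ sin(θ₂−θ₃) / [r₄ sin(θ₄−θ₃)].
Numerator sine = +0.03490; denominator sine = -0.94609.
Result = 0.0914·22.29·(+0.03490) / (0.1385·(-0.94609)) = -0.54262 rad/s; magnitude 0.54262 rad/s.

0.543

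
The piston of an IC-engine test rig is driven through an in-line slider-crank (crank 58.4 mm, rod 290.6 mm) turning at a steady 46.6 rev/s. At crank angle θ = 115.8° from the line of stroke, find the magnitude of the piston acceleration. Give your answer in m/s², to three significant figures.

ω = 2π·46.6 = 292.8 rad/s
x(θ) = r cosθ + √(L² − r² sin²θ); with ω constant, a = ω²·d²x/dθ².
d²x/dθ² = −r cosθ − r²(cos2θ)/√u − r⁴ sin²2θ/(4u^{3/2}),  u = L² − r² sin²θ = 0.0816838 m².
Substituting r = 0.0584 m, L = 0.2906 m, θ = 115.8°: d²x/dθ² = +0.032753 m.
a = ω²·d²x/dθ² = (292.8)²·(+0.032753) = +2807.9 m/s²;  |a| = 2807.9 m/s².

2810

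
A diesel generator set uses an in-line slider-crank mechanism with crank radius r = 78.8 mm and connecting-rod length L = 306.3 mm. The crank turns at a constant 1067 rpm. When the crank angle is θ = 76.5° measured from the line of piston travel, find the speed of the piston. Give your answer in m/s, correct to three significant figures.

9.09

ω = 2π·1067/60 = 111.7 rad/s
For an in-line slider-crank, x = r cosθ + √(L² − r² sin²θ), so v = −rω sinθ·[1 + r cosθ/√(L² − r² sin²θ)].
With r = 0.0788 m, L = 0.3063 m, θ = 76.5°: √(L² − r² sin²θ) = 0.29656 m.
v = −0.0788·111.7·0.97237·[1 + 0.0788·0.23345/0.29656] = -9.0926 m/s.
|v| = 9.0926 m/s.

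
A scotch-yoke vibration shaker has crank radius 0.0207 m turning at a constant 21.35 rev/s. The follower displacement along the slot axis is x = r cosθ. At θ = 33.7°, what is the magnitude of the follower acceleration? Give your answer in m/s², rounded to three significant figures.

310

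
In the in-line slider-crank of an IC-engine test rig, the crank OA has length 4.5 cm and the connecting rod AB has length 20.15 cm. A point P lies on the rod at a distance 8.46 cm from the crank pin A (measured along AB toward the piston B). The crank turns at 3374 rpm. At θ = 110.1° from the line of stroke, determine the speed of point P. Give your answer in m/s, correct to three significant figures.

14.8

ω = 353.3 rad/s.  Crank-pin speed |V_A| = rω = 15.9 m/s, perpendicular to OA.
Rod angle: sinφ = −(r/L) sinθ ⇒ φ = -12.106°; ω_rod = −rω cosθ/√(L²−r²sin²θ) = +27.734 rad/s.
V_P = V_A + ω_rod × AP, with AP = 0.0846 m along the rod.
Components: V_Px = −rω sinθ − a·ω_rod·sinφ = -14.439 m/s;  V_Py = rω cosθ + a·ω_rod·cosφ = -3.17 m/s.
|V_P| = √(V_Px² + V_Py²) = 14.783 m/s.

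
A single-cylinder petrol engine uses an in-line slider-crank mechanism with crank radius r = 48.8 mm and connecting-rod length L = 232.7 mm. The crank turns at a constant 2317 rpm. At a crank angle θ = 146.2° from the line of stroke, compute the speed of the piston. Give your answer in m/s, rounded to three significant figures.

ω = 2π·2317/60 = 242.6 rad/s
For an in-line slider-crank, x = r cosθ + √(L² − r² sin²θ), so v = −rω sinθ·[1 + r cosθ/√(L² − r² sin²θ)].
With r = 0.0488 m, L = 0.2327 m, θ = 146.2°: √(L² − r² sin²θ) = 0.23111 m.
v = −0.0488·242.6·0.55630·[1 + 0.0488·-0.83098/0.23111] = -5.4311 m/s.
|v| = 5.4311 m/s.

5.43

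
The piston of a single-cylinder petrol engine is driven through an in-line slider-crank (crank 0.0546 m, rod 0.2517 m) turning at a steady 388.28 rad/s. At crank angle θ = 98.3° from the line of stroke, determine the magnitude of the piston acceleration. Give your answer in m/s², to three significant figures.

ω = 388.3 rad/s
x(θ) = r cosθ + √(L² − r² sin²θ); with ω constant, a = ω²·d²x/dθ².
d²x/dθ² = −r cosθ − r²(cos2θ)/√u − r⁴ sin²2θ/(4u^{3/2}),  u = L² − r² sin²θ = 0.0604339 m².
Substituting r = 0.0546 m, L = 0.2517 m, θ = 98.3°: d²x/dθ² = +0.019491 m.
a = ω²·d²x/dθ² = (388.3)²·(+0.019491) = +2938.5 m/s²;  |a| = 2938.5 m/s².

2940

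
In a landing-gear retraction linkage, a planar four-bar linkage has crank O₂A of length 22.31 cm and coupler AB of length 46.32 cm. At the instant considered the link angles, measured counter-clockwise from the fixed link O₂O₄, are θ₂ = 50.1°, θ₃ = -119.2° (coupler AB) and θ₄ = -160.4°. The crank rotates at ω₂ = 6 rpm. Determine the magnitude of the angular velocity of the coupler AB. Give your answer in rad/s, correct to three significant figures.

0.233

ω₂ = 0.6283 rad/s (from 6 rpm).
Differentiating the loop-closure r₂e^{iθ₂}+r₃e^{iθ₃}=r₁+r₄e^{iθ₄} gives r₂ω₂e^{iθ₂}+r₃ω₃e^{iθ₃}=r₄ω₄e^{iθ₄}.
Eliminating the other unknown: ω₃ = r₂ω₂ sin(θ₄−θ₂) / [r₃ sin(θ₃−θ₄)].
Numerator sine = +0.50754; denominator sine = +0.65869.
Result = 0.2231·0.6283·(+0.50754) / (0.4632·(+0.65869)) = +0.23318 rad/s; magnitude 0.23318 rad/s.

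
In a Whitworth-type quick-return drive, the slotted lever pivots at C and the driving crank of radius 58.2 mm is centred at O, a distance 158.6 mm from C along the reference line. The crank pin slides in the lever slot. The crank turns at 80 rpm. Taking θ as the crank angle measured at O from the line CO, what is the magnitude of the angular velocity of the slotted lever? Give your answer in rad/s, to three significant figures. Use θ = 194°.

4.39

ω = 8.378 rad/s (from 80 rpm).
Crank pin A relative to C: A = (d + r cosθ, r sinθ); lever angle φ = atan2(r sinθ, d + r cosθ).
Differentiating tanφ: φ̇ = rω(d cosθ + r)/(d² + r² + 2dr cosθ).
d² + r² + 2dr cosθ = |CA|² = 0.0106285 m²;  d cosθ + r = -0.095689 m.
|ω_lever| = |0.0582·8.378·-0.095689| / 0.0106285 = 4.3896 rad/s.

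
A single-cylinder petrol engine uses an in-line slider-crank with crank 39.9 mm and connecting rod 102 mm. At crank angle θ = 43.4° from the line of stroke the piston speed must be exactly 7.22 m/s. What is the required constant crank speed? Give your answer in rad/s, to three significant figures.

203

For an in-line slider-crank, |v_piston| = rω|sinθ|·[1 + r cosθ/√(L² − r² sin²θ)].
With r = 0.0399 m, L = 0.102 m, θ = 43.4°: the bracketed kinematic factor |dx/dθ| = 0.035504 m.
ω = v/|dx/dθ| = 7.22/0.035504 = 203.36 rad/s.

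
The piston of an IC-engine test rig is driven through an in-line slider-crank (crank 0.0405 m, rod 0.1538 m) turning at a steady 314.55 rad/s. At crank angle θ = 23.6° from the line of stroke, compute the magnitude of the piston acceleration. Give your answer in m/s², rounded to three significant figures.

ω = 314.6 rad/s
x(θ) = r cosθ + √(L² − r² sin²θ); with ω constant, a = ω²·d²x/dθ².
d²x/dθ² = −r cosθ − r²(cos2θ)/√u − r⁴ sin²2θ/(4u^{3/2}),  u = L² − r² sin²θ = 0.0233915 m².
Substituting r = 0.0405 m, L = 0.1538 m, θ = 23.6°: d²x/dθ² = -0.044501 m.
a = ω²·d²x/dθ² = (314.6)²·(-0.044501) = -4403 m/s²;  |a| = 4403 m/s².

4400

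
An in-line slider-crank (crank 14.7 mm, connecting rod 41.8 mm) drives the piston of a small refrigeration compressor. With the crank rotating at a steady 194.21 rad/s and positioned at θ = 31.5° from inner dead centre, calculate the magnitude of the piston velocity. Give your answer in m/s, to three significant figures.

ω = 194.2 rad/s
For an in-line slider-crank, x = r cosθ + √(L² − r² sin²θ), so v = −rω sinθ·[1 + r cosθ/√(L² − r² sin²θ)].
With r = 0.0147 m, L = 0.0418 m, θ = 31.5°: √(L² − r² sin²θ) = 0.041088 m.
v = −0.0147·194.2·0.52250·[1 + 0.0147·0.85264/0.041088] = -1.9467 m/s.
|v| = 1.9467 m/s.

1.95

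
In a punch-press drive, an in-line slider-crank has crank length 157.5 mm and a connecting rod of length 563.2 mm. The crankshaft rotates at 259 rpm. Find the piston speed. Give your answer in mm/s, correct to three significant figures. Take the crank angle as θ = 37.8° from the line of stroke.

ω = 2π·259/60 = 27.12 rad/s
For an in-line slider-crank, x = r cosθ + √(L² − r² sin²θ), so v = −rω sinθ·[1 + r cosθ/√(L² − r² sin²θ)].
With r = 0.1575 m, L = 0.5632 m, θ = 37.8°: √(L² − r² sin²θ) = 0.55487 m.
v = −0.1575·27.12·0.61291·[1 + 0.1575·0.79016/0.55487] = -3.2054 m/s.
|v| = 3.2054 m/s = 3205.4 mm/s.

3210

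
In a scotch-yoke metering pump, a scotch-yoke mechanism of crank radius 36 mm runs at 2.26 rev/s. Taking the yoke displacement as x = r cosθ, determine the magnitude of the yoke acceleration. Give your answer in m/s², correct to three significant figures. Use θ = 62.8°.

3.32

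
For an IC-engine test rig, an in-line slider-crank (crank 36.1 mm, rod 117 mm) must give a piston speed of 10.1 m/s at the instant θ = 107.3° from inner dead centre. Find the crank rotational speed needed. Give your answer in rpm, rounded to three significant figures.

For an in-line slider-crank, |v_piston| = rω|sinθ|·[1 + r cosθ/√(L² − r² sin²θ)].
With r = 0.0361 m, L = 0.117 m, θ = 107.3°: the bracketed kinematic factor |dx/dθ| = 0.031158 m.
ω = v/|dx/dθ| = 10.1/0.031158 = 324.16 rad/s.
N = 60ω/(2π) = 3095.5 rpm.

3100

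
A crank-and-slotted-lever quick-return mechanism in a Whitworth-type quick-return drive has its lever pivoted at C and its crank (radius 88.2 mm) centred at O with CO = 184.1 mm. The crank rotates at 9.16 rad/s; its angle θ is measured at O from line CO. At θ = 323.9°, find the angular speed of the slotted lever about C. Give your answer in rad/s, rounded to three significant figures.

2.82

ω = 9.16 rad/s
Crank pin A relative to C: A = (d + r cosθ, r sinθ); lever angle φ = atan2(r sinθ, d + r cosθ).
Differentiating tanφ: φ̇ = rω(d cosθ + r)/(d² + r² + 2dr cosθ).
d² + r² + 2dr cosθ = |CA|² = 0.0679117 m²;  d cosθ + r = +0.23695 m.
|ω_lever| = |0.0882·9.16·+0.23695| / 0.0679117 = 2.8189 rad/s.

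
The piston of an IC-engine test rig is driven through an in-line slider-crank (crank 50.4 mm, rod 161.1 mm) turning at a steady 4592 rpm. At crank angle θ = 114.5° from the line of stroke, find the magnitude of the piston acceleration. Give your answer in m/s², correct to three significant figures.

7270

ω = 2π·4592/60 = 480.9 rad/s
x(θ) = r cosθ + √(L² − r² sin²θ); with ω constant, a = ω²·d²x/dθ².
d²x/dθ² = −r cosθ − r²(cos2θ)/√u − r⁴ sin²2θ/(4u^{3/2}),  u = L² − r² sin²θ = 0.0238499 m².
Substituting r = 0.0504 m, L = 0.1611 m, θ = 114.5°: d²x/dθ² = +0.031442 m.
a = ω²·d²x/dθ² = (480.9)²·(+0.031442) = +7270.6 m/s²;  |a| = 7270.6 m/s².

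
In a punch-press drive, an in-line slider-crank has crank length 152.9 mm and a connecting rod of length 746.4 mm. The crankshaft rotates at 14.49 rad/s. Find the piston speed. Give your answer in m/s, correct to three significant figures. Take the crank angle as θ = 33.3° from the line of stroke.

1.43

ω = 14.49 rad/s
For an in-line slider-crank, x = r cosθ + √(L² − r² sin²θ), so v = −rω sinθ·[1 + r cosθ/√(L² − r² sin²θ)].
With r = 0.1529 m, L = 0.7464 m, θ = 33.3°: √(L² − r² sin²θ) = 0.74166 m.
v = −0.1529·14.49·0.54902·[1 + 0.1529·0.83581/0.74166] = -1.426 m/s.
|v| = 1.426 m/s.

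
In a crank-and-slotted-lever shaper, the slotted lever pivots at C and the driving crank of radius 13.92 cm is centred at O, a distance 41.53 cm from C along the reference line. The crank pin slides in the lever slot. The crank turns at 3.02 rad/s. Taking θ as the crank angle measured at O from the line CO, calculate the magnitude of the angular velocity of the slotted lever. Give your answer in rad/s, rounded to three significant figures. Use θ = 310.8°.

0.645

ω = 3.02 rad/s
Crank pin A relative to C: A = (d + r cosθ, r sinθ); lever angle φ = atan2(r sinθ, d + r cosθ).
Differentiating tanφ: φ̇ = rω(d cosθ + r)/(d² + r² + 2dr cosθ).
d² + r² + 2dr cosθ = |CA|² = 0.267399 m²;  d cosθ + r = +0.41057 m.
|ω_lever| = |0.1392·3.02·+0.41057| / 0.267399 = 0.64546 rad/s.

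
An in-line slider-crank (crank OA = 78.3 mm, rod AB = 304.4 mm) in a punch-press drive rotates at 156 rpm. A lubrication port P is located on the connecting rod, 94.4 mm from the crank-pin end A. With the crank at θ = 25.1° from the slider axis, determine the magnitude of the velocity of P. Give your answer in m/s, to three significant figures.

ω = 16.34 rad/s.  Crank-pin speed |V_A| = rω = 1.2791 m/s, perpendicular to OA.
Rod angle: sinφ = −(r/L) sinθ ⇒ φ = -6.264°; ω_rod = −rω cosθ/√(L²−r²sin²θ) = -3.8282 rad/s.
V_P = V_A + ω_rod × AP, with AP = 0.0944 m along the rod.
Components: V_Px = −rω sinθ − a·ω_rod·sinφ = -0.58204 m/s;  V_Py = rω cosθ + a·ω_rod·cosφ = +0.79912 m/s.
|V_P| = √(V_Px² + V_Py²) = 0.98861 m/s.

0.989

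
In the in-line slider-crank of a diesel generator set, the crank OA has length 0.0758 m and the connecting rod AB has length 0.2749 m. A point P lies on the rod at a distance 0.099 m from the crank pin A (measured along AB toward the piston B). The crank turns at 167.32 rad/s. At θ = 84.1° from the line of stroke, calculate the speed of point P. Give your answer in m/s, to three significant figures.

12.8

ω = 167.3 rad/s.  Crank-pin speed |V_A| = rω = 12.683 m/s, perpendicular to OA.
Rod angle: sinφ = −(r/L) sinθ ⇒ φ = -15.919°; ω_rod = −rω cosθ/√(L²−r²sin²θ) = -4.9316 rad/s.
V_P = V_A + ω_rod × AP, with AP = 0.099 m along the rod.
Components: V_Px = −rω sinθ − a·ω_rod·sinφ = -12.75 m/s;  V_Py = rω cosθ + a·ω_rod·cosφ = +0.8342 m/s.
|V_P| = √(V_Px² + V_Py²) = 12.777 m/s.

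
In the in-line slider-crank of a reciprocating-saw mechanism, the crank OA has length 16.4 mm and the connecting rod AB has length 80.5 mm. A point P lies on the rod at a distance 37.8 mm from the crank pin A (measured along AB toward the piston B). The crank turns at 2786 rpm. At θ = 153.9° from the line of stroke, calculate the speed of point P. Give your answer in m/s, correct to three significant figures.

2.98

ω = 291.7 rad/s.  Crank-pin speed |V_A| = rω = 4.7847 m/s, perpendicular to OA.
Rod angle: sinφ = −(r/L) sinθ ⇒ φ = -5.142°; ω_rod = −rω cosθ/√(L²−r²sin²θ) = +53.592 rad/s.
V_P = V_A + ω_rod × AP, with AP = 0.0378 m along the rod.
Components: V_Px = −rω sinθ − a·ω_rod·sinφ = -1.9234 m/s;  V_Py = rω cosθ + a·ω_rod·cosφ = -2.2792 m/s.
|V_P| = √(V_Px² + V_Py²) = 2.9823 m/s.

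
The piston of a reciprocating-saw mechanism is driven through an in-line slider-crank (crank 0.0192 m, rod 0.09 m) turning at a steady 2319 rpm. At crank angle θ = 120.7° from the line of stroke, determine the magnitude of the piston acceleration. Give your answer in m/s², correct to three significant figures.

693

ω = 2π·2319/60 = 242.8 rad/s
x(θ) = r cosθ + √(L² − r² sin²θ); with ω constant, a = ω²·d²x/dθ².
d²x/dθ² = −r cosθ − r²(cos2θ)/√u − r⁴ sin²2θ/(4u^{3/2}),  u = L² − r² sin²θ = 0.00782745 m².
Substituting r = 0.0192 m, L = 0.09 m, θ = 120.7°: d²x/dθ² = +0.011759 m.
a = ω²·d²x/dθ² = (242.8)²·(+0.011759) = +693.48 m/s²;  |a| = 693.48 m/s².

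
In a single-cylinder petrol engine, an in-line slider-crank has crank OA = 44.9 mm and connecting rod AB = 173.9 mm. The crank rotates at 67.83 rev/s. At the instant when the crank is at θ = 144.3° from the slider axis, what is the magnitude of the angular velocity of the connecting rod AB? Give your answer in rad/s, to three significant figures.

ω = 426.2 rad/s (converted from 67.83 rev/s).
The rod makes angle φ with the slider axis where L sinφ = r sinθ; differentiating, L cosφ·φ̇ = r ω cosθ.
L cosφ = √(L² − r² sin²θ) = 0.17191 m.
|ω_rod| = r ω |cosθ| / √(L² − r² sin²θ) = 0.0449·426.2·0.81208/0.17191 = 90.393 rad/s.

90.4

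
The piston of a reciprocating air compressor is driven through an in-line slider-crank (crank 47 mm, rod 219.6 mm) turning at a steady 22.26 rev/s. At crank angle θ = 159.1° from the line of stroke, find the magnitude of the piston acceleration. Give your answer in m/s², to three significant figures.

ω = 2π·22.3 = 139.9 rad/s
x(θ) = r cosθ + √(L² − r² sin²θ); with ω constant, a = ω²·d²x/dθ².
d²x/dθ² = −r cosθ − r²(cos2θ)/√u − r⁴ sin²2θ/(4u^{3/2}),  u = L² − r² sin²θ = 0.047943 m².
Substituting r = 0.047 m, L = 0.2196 m, θ = 159.1°: d²x/dθ² = +0.036335 m.
a = ω²·d²x/dθ² = (139.9)²·(+0.036335) = +710.78 m/s²;  |a| = 710.78 m/s².

711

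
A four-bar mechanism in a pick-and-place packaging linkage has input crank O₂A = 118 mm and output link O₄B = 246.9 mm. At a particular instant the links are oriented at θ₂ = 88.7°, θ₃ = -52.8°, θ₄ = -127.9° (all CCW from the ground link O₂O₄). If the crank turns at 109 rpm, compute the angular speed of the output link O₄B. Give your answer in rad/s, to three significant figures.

ω₂ = 11.41 rad/s (from 109 rpm).
Differentiating the loop-closure r₂e^{iθ₂}+r₃e^{iθ₃}=r₁+r₄e^{iθ₄} gives r₂ω₂e^{iθ₂}+r₃ω₃e^{iθ₃}=r₄ω₄e^{iθ₄}.
Eliminating the other unknown: ω₄ = r₂ω₂ sin(θ₂−θ₃) / [r₄ sin(θ₄−θ₃)].
Numerator sine = +0.62251; denominator sine = -0.96638.
Result = 0.118·11.41·(+0.62251) / (0.2469·(-0.96638)) = -3.5141 rad/s; magnitude 3.5141 rad/s.

3.51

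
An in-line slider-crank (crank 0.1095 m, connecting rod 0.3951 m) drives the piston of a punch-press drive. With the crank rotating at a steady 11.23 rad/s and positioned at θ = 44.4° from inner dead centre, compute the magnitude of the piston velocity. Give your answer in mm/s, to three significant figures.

1030

ω = 11.23 rad/s
For an in-line slider-crank, x = r cosθ + √(L² − r² sin²θ), so v = −rω sinθ·[1 + r cosθ/√(L² − r² sin²θ)].
With r = 0.1095 m, L = 0.3951 m, θ = 44.4°: √(L² − r² sin²θ) = 0.3876 m.
v = −0.1095·11.23·0.69966·[1 + 0.1095·0.71447/0.3876] = -1.034 m/s.
|v| = 1.034 m/s = 1034 mm/s.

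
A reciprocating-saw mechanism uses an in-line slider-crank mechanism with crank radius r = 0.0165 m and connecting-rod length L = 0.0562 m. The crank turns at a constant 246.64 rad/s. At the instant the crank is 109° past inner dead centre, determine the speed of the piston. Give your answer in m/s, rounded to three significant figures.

ω = 246.6 rad/s
For an in-line slider-crank, x = r cosθ + √(L² − r² sin²θ), so v = −rω sinθ·[1 + r cosθ/√(L² − r² sin²θ)].
With r = 0.0165 m, L = 0.0562 m, θ = 109°: √(L² − r² sin²θ) = 0.053991 m.
v = −0.0165·246.6·0.94552·[1 + 0.0165·-0.32557/0.053991] = -3.465 m/s.
|v| = 3.465 m/s.

3.47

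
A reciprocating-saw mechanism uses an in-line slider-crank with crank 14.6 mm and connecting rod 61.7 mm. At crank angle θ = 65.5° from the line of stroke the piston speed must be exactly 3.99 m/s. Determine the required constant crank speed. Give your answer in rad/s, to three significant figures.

273

For an in-line slider-crank, |v_piston| = rω|sinθ|·[1 + r cosθ/√(L² − r² sin²θ)].
With r = 0.0146 m, L = 0.0617 m, θ = 65.5°: the bracketed kinematic factor |dx/dθ| = 0.01462 m.
ω = v/|dx/dθ| = 3.99/0.01462 = 272.91 rad/s.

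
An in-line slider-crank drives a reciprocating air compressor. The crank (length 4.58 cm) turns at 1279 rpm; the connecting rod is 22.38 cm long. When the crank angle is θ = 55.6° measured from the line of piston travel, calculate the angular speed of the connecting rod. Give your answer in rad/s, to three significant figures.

ω = 133.9 rad/s (converted from 1279 rpm).
The rod makes angle φ with the slider axis where L sinφ = r sinθ; differentiating, L cosφ·φ̇ = r ω cosθ.
L cosφ = √(L² − r² sin²θ) = 0.22059 m.
|ω_rod| = r ω |cosθ| / √(L² − r² sin²θ) = 0.0458·133.9·0.56497/0.22059 = 15.711 rad/s.

15.7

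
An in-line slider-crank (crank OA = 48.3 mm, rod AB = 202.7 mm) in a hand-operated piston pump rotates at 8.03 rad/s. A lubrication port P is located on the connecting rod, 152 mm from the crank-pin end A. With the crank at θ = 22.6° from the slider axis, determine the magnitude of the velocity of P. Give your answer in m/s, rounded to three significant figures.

ω = 8.03 rad/s.  Crank-pin speed |V_A| = rω = 0.38785 m/s, perpendicular to OA.
Rod angle: sinφ = −(r/L) sinθ ⇒ φ = -5.254°; ω_rod = −rω cosθ/√(L²−r²sin²θ) = -1.7739 rad/s.
V_P = V_A + ω_rod × AP, with AP = 0.152 m along the rod.
Components: V_Px = −rω sinθ − a·ω_rod·sinφ = -0.17374 m/s;  V_Py = rω cosθ + a·ω_rod·cosφ = +0.089561 m/s.
|V_P| = √(V_Px² + V_Py²) = 0.19547 m/s.

0.195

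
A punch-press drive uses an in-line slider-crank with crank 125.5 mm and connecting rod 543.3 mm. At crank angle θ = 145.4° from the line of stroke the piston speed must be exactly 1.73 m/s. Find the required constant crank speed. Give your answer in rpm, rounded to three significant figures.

287

For an in-line slider-crank, |v_piston| = rω|sinθ|·[1 + r cosθ/√(L² − r² sin²θ)].
With r = 0.1255 m, L = 0.5433 m, θ = 145.4°: the bracketed kinematic factor |dx/dθ| = 0.057596 m.
ω = v/|dx/dθ| = 1.73/0.057596 = 30.037 rad/s.
N = 60ω/(2π) = 286.83 rpm.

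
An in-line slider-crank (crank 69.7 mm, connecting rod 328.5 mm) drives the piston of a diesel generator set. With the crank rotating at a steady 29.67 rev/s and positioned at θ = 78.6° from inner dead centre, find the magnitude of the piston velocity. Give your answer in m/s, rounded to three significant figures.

13.3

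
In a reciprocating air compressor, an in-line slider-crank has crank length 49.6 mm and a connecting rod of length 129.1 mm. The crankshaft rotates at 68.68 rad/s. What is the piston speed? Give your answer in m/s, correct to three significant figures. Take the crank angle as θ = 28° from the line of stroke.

2.15

ω = 68.68 rad/s
For an in-line slider-crank, x = r cosθ + √(L² − r² sin²θ), so v = −rω sinθ·[1 + r cosθ/√(L² − r² sin²θ)].
With r = 0.0496 m, L = 0.1291 m, θ = 28°: √(L² − r² sin²θ) = 0.12698 m.
v = −0.0496·68.68·0.46947·[1 + 0.0496·0.88295/0.12698] = -2.1508 m/s.
|v| = 2.1508 m/s.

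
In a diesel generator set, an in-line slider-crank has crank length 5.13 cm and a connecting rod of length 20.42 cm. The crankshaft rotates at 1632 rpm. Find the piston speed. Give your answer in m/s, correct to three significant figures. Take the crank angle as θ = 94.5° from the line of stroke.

ω = 2π·1632/60 = 170.9 rad/s
For an in-line slider-crank, x = r cosθ + √(L² − r² sin²θ), so v = −rω sinθ·[1 + r cosθ/√(L² − r² sin²θ)].
With r = 0.0513 m, L = 0.2042 m, θ = 94.5°: √(L² − r² sin²θ) = 0.19769 m.
v = −0.0513·170.9·0.99692·[1 + 0.0513·-0.07846/0.19769] = -8.5623 m/s.
|v| = 8.5623 m/s.

8.56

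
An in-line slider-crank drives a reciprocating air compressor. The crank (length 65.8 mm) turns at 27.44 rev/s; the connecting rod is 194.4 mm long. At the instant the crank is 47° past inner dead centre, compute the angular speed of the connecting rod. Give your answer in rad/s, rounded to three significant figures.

ω = 172.4 rad/s (converted from 27.44 rev/s).
The rod makes angle φ with the slider axis where L sinφ = r sinθ; differentiating, L cosφ·φ̇ = r ω cosθ.
L cosφ = √(L² − r² sin²θ) = 0.18835 m.
|ω_rod| = r ω |cosθ| / √(L² − r² sin²θ) = 0.0658·172.4·0.68200/0.18835 = 41.078 rad/s.

41.1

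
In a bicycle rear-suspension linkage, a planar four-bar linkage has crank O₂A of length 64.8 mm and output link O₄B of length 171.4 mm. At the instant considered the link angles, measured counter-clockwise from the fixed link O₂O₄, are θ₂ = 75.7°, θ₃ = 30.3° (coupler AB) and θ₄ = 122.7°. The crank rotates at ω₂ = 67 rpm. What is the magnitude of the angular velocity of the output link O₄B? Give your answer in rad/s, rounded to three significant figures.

ω₂ = 7.016 rad/s (from 67 rpm).
Differentiating the loop-closure r₂e^{iθ₂}+r₃e^{iθ₃}=r₁+r₄e^{iθ₄} gives r₂ω₂e^{iθ₂}+r₃ω₃e^{iθ₃}=r₄ω₄e^{iθ₄}.
Eliminating the other unknown: ω₄ = r₂ω₂ sin(θ₂−θ₃) / [r₄ sin(θ₄−θ₃)].
Numerator sine = +0.71203; denominator sine = +0.99912.
Result = 0.0648·7.016·(+0.71203) / (0.1714·(+0.99912)) = +1.8904 rad/s; magnitude 1.8904 rad/s.

1.89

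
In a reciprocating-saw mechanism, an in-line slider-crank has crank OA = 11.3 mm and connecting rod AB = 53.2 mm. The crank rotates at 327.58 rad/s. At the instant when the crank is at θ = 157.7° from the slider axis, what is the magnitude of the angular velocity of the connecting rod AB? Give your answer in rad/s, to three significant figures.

ω = 327.6 rad/s
The rod makes angle φ with the slider axis where L sinφ = r sinθ; differentiating, L cosφ·φ̇ = r ω cosθ.
L cosφ = √(L² − r² sin²θ) = 0.053027 m.
|ω_rod| = r ω |cosθ| / √(L² − r² sin²θ) = 0.0113·327.6·0.92521/0.053027 = 64.586 rad/s.

64.6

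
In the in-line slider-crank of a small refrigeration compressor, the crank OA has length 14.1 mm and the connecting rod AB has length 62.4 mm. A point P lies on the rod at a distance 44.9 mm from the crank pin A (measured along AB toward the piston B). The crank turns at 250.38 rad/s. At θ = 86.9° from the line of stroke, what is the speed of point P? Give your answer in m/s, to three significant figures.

3.56

ω = 250.4 rad/s.  Crank-pin speed |V_A| = rω = 3.5304 m/s, perpendicular to OA.
Rod angle: sinφ = −(r/L) sinθ ⇒ φ = -13.040°; ω_rod = −rω cosθ/√(L²−r²sin²θ) = -3.1406 rad/s.
V_P = V_A + ω_rod × AP, with AP = 0.0449 m along the rod.
Components: V_Px = −rω sinθ − a·ω_rod·sinφ = -3.557 m/s;  V_Py = rω cosθ + a·ω_rod·cosφ = +0.053543 m/s.
|V_P| = √(V_Px² + V_Py²) = 3.5574 m/s.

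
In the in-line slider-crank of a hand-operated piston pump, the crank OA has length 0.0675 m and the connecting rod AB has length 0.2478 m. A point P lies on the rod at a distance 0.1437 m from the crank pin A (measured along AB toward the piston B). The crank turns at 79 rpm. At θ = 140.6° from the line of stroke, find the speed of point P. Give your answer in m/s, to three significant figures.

0.360

ω = 8.273 rad/s.  Crank-pin speed |V_A| = rω = 0.55842 m/s, perpendicular to OA.
Rod angle: sinφ = −(r/L) sinθ ⇒ φ = -9.956°; ω_rod = −rω cosθ/√(L²−r²sin²θ) = +1.768 rad/s.
V_P = V_A + ω_rod × AP, with AP = 0.1437 m along the rod.
Components: V_Px = −rω sinθ − a·ω_rod·sinφ = -0.31052 m/s;  V_Py = rω cosθ + a·ω_rod·cosφ = -0.18128 m/s.
|V_P| = √(V_Px² + V_Py²) = 0.35956 m/s.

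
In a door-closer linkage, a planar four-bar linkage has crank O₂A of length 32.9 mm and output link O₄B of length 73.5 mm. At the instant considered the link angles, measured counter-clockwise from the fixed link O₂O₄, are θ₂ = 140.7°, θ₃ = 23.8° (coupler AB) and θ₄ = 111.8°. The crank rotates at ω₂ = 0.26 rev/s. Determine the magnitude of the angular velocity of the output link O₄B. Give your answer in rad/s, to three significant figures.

ω₂ = 1.634 rad/s (from 0.26 rev/s).
Differentiating the loop-closure r₂e^{iθ₂}+r₃e^{iθ₃}=r₁+r₄e^{iθ₄} gives r₂ω₂e^{iθ₂}+r₃ω₃e^{iθ₃}=r₄ω₄e^{iθ₄}.
Eliminating the other unknown: ω₄ = r₂ω₂ sin(θ₂−θ₃) / [r₄ sin(θ₄−θ₃)].
Numerator sine = +0.89180; denominator sine = +0.99939.
Result = 0.0329·1.634·(+0.89180) / (0.0735·(+0.99939)) = +0.65252 rad/s; magnitude 0.65252 rad/s.

0.653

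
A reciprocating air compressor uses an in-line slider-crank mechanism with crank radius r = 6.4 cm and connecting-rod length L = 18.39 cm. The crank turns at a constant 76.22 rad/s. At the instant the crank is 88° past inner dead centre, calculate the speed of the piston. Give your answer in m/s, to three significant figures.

4.94

ω = 76.22 rad/s
For an in-line slider-crank, x = r cosθ + √(L² − r² sin²θ), so v = −rω sinθ·[1 + r cosθ/√(L² − r² sin²θ)].
With r = 0.064 m, L = 0.1839 m, θ = 88°: √(L² − r² sin²θ) = 0.17242 m.
v = −0.064·76.22·0.99939·[1 + 0.064·0.03490/0.17242] = -4.9383 m/s.
|v| = 4.9383 m/s.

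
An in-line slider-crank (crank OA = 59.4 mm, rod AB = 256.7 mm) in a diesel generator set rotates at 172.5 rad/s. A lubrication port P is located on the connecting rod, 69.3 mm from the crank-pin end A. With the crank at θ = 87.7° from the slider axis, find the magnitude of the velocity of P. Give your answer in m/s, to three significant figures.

ω = 172.5 rad/s.  Crank-pin speed |V_A| = rω = 10.247 m/s, perpendicular to OA.
Rod angle: sinφ = −(r/L) sinθ ⇒ φ = -13.368°; ω_rod = −rω cosθ/√(L²−r²sin²θ) = -1.6465 rad/s.
V_P = V_A + ω_rod × AP, with AP = 0.0693 m along the rod.
Components: V_Px = −rω sinθ − a·ω_rod·sinφ = -10.265 m/s;  V_Py = rω cosθ + a·ω_rod·cosφ = +0.3002 m/s.
|V_P| = √(V_Px² + V_Py²) = 10.269 m/s.

10.3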